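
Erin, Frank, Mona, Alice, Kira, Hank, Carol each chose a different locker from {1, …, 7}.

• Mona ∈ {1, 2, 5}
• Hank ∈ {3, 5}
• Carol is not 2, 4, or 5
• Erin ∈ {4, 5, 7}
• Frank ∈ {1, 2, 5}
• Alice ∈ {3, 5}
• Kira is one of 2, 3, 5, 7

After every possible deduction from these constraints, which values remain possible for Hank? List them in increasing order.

The 7 variables together cover exactly {1, 2, 3, 4, 5, 6, 7} — 7 values for 7 variables — and 4 appears only in Erin's list, so Erin = 4.
The 6 still-open variables together cover exactly {1, 2, 3, 5, 6, 7} — 6 values for 6 variables — and 6 appears only in Carol's list, so Carol = 6.
Among the 5 still-open variables, 7 fits only Kira (and all 5 values in {1, 2, 3, 5, 7} must be used), so Kira = 7.
The 2 variables Alice and Hank are confined to {3, 5}, which locks those values in; drop them from Frank, Mona.
No further eliminations apply; Hank can still be any of 3, 5.

3, 5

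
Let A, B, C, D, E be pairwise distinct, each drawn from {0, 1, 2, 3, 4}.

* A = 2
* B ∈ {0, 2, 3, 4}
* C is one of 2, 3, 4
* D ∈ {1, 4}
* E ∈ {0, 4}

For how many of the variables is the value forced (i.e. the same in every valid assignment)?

A has just one choice, so A = 2. Strike 2 from B, C.
The 4 still-open variables draw from only 4 values {0, 1, 3, 4}, so each is used; only D can be 1, hence D = 1.
Determined: A=2, D=1. The other variables each still have more than one consistent value. That makes 2.

2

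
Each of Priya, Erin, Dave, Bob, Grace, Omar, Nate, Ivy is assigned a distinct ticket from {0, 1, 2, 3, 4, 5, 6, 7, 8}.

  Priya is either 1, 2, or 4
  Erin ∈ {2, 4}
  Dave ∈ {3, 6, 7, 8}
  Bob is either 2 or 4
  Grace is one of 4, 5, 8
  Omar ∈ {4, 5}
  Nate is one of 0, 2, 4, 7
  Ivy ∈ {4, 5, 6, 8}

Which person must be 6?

Ivy

The 2 variables Erin and Bob are confined to {2, 4}, which locks those values in; drop them from Priya, Grace, Omar, Nate, Ivy.
Priya's domain is down to {1}, so Priya = 1.
Omar's domain is down to {5}, so Omar = 5. Strike 5 from Grace, Ivy.
That leaves Grace = 8. So Dave, Ivy can't be 8.
So 6 goes to Ivy.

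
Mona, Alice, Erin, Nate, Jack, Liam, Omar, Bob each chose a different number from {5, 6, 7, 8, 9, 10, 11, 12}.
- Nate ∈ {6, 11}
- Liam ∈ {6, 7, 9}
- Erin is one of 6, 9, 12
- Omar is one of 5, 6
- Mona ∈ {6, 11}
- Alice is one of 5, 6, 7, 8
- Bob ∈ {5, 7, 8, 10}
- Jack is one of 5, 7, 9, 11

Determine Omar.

5

The 8 variables draw from only 8 values {5, 6, 7, 8, 9, 10, 11, 12}, so each is used; only Bob can be 10, hence Bob = 10.
The 7 still-open variables draw from only 7 values {5, 6, 7, 8, 9, 11, 12}, so each is used; only Alice can be 8, hence Alice = 8.
The 6 still-open variables together cover exactly {5, 6, 7, 9, 11, 12} — 6 values for 6 variables — and 12 appears only in Erin's list, so Erin = 12.
Mona and Nate between them cover only {6, 11} — a naked pair. Remove those values from Jack, Liam, Omar.
So Omar = 5.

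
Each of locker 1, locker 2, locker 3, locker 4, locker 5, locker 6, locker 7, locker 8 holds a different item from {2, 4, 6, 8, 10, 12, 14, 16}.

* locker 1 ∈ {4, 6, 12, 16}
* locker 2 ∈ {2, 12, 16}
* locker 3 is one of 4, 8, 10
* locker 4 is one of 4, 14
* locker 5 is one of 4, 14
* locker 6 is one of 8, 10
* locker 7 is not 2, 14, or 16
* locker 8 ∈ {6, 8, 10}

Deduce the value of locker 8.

6

Among the 8 variables, 2 fits only locker 2 (and all 8 values in {2, 4, 6, 8, 10, 12, 14, 16} must be used), so locker 2 = 2.
Among the 7 still-open variables, 16 fits only locker 1 (and all 7 values in {4, 6, 8, 10, 12, 14, 16} must be used), so locker 1 = 16.
The 6 still-open variables draw from only 6 values {4, 6, 8, 10, 12, 14}, so each is used; only locker 7 can be 12, hence locker 7 = 12.
Among the 5 still-open variables, 6 fits only locker 8 (and all 5 values in {4, 6, 8, 10, 14} must be used), so locker 8 = 6.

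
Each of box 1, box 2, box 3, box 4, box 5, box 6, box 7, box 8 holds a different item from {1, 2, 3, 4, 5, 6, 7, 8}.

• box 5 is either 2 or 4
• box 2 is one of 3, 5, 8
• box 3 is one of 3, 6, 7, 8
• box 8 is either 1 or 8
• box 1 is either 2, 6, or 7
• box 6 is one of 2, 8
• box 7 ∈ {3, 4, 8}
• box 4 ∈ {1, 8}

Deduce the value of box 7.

3

The 8 variables together cover exactly {1, 2, 3, 4, 5, 6, 7, 8} — 8 values for 8 variables — and 5 appears only in box 2's list, so box 2 = 5.
The 2 variables box 4 and box 8 are confined to {1, 8}, which locks those values in; drop them from box 3, box 6, box 7.
box 6's domain is down to {2}, so box 6 = 2. So box 1, box 5 can't be 2.
That leaves box 5 = 4. So box 7 can't be 4.
So box 7 = 3.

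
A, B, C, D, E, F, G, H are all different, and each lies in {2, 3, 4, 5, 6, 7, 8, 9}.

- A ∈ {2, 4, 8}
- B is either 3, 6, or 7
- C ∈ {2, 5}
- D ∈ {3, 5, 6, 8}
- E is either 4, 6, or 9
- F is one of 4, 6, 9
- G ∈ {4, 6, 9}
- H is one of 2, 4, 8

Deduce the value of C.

5

The 8 variables together cover exactly {2, 3, 4, 5, 6, 7, 8, 9} — 8 values for 8 variables — and 7 appears only in B's list, so B = 7.
The 7 still-open variables draw from only 7 values {2, 3, 4, 5, 6, 8, 9}, so each is used; only D can be 3, hence D = 3.
Among the 6 still-open variables, 5 fits only C (and all 6 values in {2, 4, 5, 6, 8, 9} must be used), so C = 5.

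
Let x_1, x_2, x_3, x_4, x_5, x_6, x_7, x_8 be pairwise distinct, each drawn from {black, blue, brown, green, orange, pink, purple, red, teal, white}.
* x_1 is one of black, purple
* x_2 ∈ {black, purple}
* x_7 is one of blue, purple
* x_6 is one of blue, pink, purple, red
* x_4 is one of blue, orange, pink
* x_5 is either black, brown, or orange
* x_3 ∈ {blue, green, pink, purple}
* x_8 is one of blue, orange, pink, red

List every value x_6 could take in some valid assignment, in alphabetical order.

pink, red

Among the 8 variables, brown fits only x_5 (and all 8 values in {black, blue, brown, green, orange, pink, purple, red} must be used), so x_5 = brown.
The 7 still-open variables together cover exactly {black, blue, green, orange, pink, purple, red} — 7 values for 7 variables — and green appears only in x_3's list, so x_3 = green.
x_1 and x_2 share exactly the 2 values {black, purple}; by pigeonhole those values go to them, so strike black, purple from x_6, x_7.
That leaves x_7 = blue. Strike blue from x_4, x_6, x_8.
No further eliminations apply; x_6 can still be any of pink, red.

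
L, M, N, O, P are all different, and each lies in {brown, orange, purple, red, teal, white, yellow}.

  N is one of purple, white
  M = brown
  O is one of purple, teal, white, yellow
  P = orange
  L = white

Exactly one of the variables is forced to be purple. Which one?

L's domain is down to {white}, so L = white. Eliminate white elsewhere: N, O.
So purple goes to N.

N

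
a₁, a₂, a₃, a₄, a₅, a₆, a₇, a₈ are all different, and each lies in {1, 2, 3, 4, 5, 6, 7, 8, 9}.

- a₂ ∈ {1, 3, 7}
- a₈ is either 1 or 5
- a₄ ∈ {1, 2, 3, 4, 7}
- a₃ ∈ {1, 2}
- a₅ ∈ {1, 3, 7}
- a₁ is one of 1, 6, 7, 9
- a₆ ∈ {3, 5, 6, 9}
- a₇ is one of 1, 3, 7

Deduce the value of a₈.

Among the 8 variables, 4 fits only a₄ (and all 8 values in {1, 2, 3, 4, 5, 6, 7, 9} must be used), so a₄ = 4.
The 7 still-open variables together cover exactly {1, 2, 3, 5, 6, 7, 9} — 7 values for 7 variables — and 2 appears only in a₃'s list, so a₃ = 2.
a₂, a₅, a₇ share exactly the 3 values {1, 3, 7}; by pigeonhole those values go to them, so strike 1, 3, 7 from a₁, a₆, a₈.
So a₈ = 5.

5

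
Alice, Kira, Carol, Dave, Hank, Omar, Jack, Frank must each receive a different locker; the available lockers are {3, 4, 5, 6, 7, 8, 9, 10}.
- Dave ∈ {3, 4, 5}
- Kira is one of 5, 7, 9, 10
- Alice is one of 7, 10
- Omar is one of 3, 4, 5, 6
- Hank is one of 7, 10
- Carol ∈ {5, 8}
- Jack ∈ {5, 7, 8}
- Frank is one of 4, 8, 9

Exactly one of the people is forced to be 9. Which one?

The 8 variables together cover exactly {3, 4, 5, 6, 7, 8, 9, 10} — 8 values for 8 variables — and 6 appears only in Omar's list, so Omar = 6.
The 7 still-open variables together cover exactly {3, 4, 5, 7, 8, 9, 10} — 7 values for 7 variables — and 3 appears only in Dave's list, so Dave = 3.
The 6 still-open variables draw from only 6 values {4, 5, 7, 8, 9, 10}, so each is used; only Frank can be 4, hence Frank = 4.
Among the 5 still-open variables, 9 fits only Kira (and all 5 values in {5, 7, 8, 9, 10} must be used), so Kira = 9.

Kira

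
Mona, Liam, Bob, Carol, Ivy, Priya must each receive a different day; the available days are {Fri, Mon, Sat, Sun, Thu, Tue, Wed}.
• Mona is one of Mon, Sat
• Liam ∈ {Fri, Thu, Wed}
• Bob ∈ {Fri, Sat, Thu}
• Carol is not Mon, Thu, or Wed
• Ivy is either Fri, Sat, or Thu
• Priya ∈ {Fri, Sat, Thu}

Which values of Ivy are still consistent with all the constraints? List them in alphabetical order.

Fri, Sat, Thu

Bob, Ivy, Priya share exactly the 3 values {Fri, Sat, Thu}; by pigeonhole those values go to them, so strike Fri, Sat, Thu from Mona, Liam, Carol.
Mona's domain is down to {Mon}, so Mona = Mon.
That leaves Liam = Wed.
No further eliminations apply; Ivy can still be any of Fri, Sat, Thu.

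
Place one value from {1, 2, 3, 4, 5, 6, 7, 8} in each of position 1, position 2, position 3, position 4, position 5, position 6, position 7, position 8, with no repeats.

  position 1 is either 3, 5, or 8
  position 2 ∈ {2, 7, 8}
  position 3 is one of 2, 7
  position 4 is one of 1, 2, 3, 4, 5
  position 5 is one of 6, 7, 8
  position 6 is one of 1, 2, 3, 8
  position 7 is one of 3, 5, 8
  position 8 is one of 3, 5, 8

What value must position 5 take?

6

Among the 8 variables, 4 fits only position 4 (and all 8 values in {1, 2, 3, 4, 5, 6, 7, 8} must be used), so position 4 = 4.
The 7 still-open variables draw from only 7 values {1, 2, 3, 5, 6, 7, 8}, so each is used; only position 6 can be 1, hence position 6 = 1.
Among the 6 still-open variables, 6 fits only position 5 (and all 6 values in {2, 3, 5, 6, 7, 8} must be used), so position 5 = 6.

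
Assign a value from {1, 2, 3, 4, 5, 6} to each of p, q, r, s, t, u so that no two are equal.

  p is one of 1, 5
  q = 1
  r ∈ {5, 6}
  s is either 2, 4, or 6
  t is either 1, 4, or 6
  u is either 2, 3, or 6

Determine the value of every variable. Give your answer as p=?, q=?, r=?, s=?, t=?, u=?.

p=5, q=1, r=6, s=2, t=4, u=3

q has just one choice, so q = 1. Strike 1 from p, t.
That leaves p = 5. Eliminate 5 elsewhere: r.
That leaves r = 6. Remove 6 from s, t, u.
t has just one choice, so t = 4. Eliminate 4 elsewhere: s.
s's domain is down to {2}, so s = 2. So u can't be 2.
That leaves u = 3.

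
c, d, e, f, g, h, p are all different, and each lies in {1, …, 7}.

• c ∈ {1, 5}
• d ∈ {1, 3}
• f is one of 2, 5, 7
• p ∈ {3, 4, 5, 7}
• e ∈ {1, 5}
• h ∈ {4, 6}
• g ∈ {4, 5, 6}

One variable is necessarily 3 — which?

d

The 7 variables together cover exactly {1, 2, 3, 4, 5, 6, 7} — 7 values for 7 variables — and 2 appears only in f's list, so f = 2.
The 6 still-open variables draw from only 6 values {1, 3, 4, 5, 6, 7}, so each is used; only p can be 7, hence p = 7.
The 5 still-open variables draw from only 5 values {1, 3, 4, 5, 6}, so each is used; only d can be 3, hence d = 3.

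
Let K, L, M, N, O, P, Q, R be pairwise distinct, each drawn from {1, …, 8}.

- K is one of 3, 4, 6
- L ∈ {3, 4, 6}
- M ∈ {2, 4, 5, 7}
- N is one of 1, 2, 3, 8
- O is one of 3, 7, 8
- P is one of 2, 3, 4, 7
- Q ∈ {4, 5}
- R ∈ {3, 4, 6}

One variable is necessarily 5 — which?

Among the 8 variables, 1 fits only N (and all 8 values in {1, 2, 3, 4, 5, 6, 7, 8} must be used), so N = 1.
Among the 7 still-open variables, 8 fits only O (and all 7 values in {2, 3, 4, 5, 6, 7, 8} must be used), so O = 8.
K, L, R between them cover only {3, 4, 6} — a naked triple. Remove those values from M, P, Q.
So 5 goes to Q.

Q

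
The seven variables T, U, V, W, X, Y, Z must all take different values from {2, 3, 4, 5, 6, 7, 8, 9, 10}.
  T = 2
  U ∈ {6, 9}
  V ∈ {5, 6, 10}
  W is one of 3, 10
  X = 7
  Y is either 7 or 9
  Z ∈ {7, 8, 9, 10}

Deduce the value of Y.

9

T must be 2 (only option left).
X must be 7 (only option left). So Y, Z can't be 7.
So Y = 9.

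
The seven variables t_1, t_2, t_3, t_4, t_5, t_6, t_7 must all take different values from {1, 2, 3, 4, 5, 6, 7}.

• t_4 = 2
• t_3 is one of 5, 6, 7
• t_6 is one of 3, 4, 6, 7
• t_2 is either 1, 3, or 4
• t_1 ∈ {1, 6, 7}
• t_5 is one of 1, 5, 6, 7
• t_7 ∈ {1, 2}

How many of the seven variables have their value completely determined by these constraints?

t_4 has just one choice, so t_4 = 2. Strike 2 from t_7.
t_7's domain is down to {1}, so t_7 = 1. Strike 1 from t_1, t_2, t_5.
t_1, t_3, t_5 share exactly the 3 values {5, 6, 7}; by pigeonhole those values go to them, so strike 5, 6, 7 from t_6.
Determined: t_4=2, t_7=1. The other variables each still have more than one consistent value. That makes 2.

2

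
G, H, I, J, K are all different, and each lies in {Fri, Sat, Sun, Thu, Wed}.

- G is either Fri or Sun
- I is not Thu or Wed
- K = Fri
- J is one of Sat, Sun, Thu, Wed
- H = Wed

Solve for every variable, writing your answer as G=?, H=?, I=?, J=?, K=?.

G=Sun, H=Wed, I=Sat, J=Thu, K=Fri

H's domain is down to {Wed}, so H = Wed. Strike Wed from J.
K has just one choice, so K = Fri. Remove Fri from G, I.
That leaves G = Sun. Eliminate Sun elsewhere: I, J.
That leaves I = Sat. Eliminate Sat elsewhere: J.
J must be Thu (only option left).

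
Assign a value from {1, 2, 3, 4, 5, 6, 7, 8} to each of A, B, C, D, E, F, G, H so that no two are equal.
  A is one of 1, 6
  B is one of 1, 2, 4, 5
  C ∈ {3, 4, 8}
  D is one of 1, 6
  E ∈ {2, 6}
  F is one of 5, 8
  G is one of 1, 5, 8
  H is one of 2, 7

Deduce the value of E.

The 8 variables draw from only 8 values {1, 2, 3, 4, 5, 6, 7, 8}, so each is used; only C can be 3, hence C = 3.
The 7 still-open variables together cover exactly {1, 2, 4, 5, 6, 7, 8} — 7 values for 7 variables — and 4 appears only in B's list, so B = 4.
Among the 6 still-open variables, 7 fits only H (and all 6 values in {1, 2, 5, 6, 7, 8} must be used), so H = 7.
The 5 still-open variables draw from only 5 values {1, 2, 5, 6, 8}, so each is used; only E can be 2, hence E = 2.

2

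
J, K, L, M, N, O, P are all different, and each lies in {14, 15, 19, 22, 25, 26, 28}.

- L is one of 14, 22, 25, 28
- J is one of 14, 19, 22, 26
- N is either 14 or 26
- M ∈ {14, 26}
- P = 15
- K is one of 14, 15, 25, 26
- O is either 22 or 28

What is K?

25

P's domain is down to {15}, so P = 15. Eliminate 15 elsewhere: K.
The 6 still-open variables together cover exactly {14, 19, 22, 25, 26, 28} — 6 values for 6 variables — and 19 appears only in J's list, so J = 19.
M and N share exactly the 2 values {14, 26}; by pigeonhole those values go to them, so strike 14, 26 from K, L.
So K = 25.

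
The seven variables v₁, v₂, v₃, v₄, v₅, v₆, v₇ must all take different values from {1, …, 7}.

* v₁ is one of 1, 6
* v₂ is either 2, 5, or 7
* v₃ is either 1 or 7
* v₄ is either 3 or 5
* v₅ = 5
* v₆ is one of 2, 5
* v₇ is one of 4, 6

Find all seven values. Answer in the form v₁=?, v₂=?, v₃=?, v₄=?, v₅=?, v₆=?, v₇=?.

v₅ has just one choice, so v₅ = 5. So v₂, v₄, v₆ can't be 5.
v₆ has just one choice, so v₆ = 2. Eliminate 2 elsewhere: v₂.
v₂ has just one choice, so v₂ = 7. Remove 7 from v₃.
That leaves v₃ = 1. Eliminate 1 elsewhere: v₁.
v₄'s domain is down to {3}, so v₄ = 3.
v₁'s domain is down to {6}, so v₁ = 6. Strike 6 from v₇.
v₇ must be 4 (only option left).

v₁=6, v₂=7, v₃=1, v₄=3, v₅=5, v₆=2, v₇=4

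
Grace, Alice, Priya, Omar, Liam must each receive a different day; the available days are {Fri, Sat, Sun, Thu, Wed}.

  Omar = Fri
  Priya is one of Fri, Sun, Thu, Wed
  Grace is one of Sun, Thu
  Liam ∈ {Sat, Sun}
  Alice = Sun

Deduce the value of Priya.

Wed

Alice's domain is down to {Sun}, so Alice = Sun. Eliminate Sun elsewhere: Grace, Priya, Liam.
Omar's domain is down to {Fri}, so Omar = Fri. Remove Fri from Priya.
Liam must be Sat (only option left).
Grace must be Thu (only option left). Strike Thu from Priya.
So Priya = Wed.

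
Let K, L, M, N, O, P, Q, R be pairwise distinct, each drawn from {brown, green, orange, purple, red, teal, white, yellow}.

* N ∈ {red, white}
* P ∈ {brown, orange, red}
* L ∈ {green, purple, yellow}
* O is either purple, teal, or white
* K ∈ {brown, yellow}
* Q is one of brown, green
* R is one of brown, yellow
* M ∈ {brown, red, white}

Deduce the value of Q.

The 8 variables together cover exactly {brown, green, orange, purple, red, teal, white, yellow} — 8 values for 8 variables — and orange appears only in P's list, so P = orange.
Among the 7 still-open variables, teal fits only O (and all 7 values in {brown, green, purple, red, teal, white, yellow} must be used), so O = teal.
The 6 still-open variables draw from only 6 values {brown, green, purple, red, white, yellow}, so each is used; only L can be purple, hence L = purple.
The 5 still-open variables together cover exactly {brown, green, red, white, yellow} — 5 values for 5 variables — and green appears only in Q's list, so Q = green.

green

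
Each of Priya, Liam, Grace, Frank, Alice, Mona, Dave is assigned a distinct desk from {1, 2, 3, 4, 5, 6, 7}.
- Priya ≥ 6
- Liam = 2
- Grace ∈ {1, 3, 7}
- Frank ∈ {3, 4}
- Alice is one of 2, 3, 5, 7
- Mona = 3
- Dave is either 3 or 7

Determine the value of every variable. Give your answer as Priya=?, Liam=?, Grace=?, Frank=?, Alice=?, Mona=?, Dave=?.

Liam must be 2 (only option left). Eliminate 2 elsewhere: Alice.
Mona's domain is down to {3}, so Mona = 3. Eliminate 3 elsewhere: Grace, Frank, Alice, Dave.
Dave's domain is down to {7}, so Dave = 7. So Priya, Grace, Alice can't be 7.
That leaves Priya = 6.
That leaves Grace = 1.
Frank's domain is down to {4}, so Frank = 4.
That leaves Alice = 5.

Priya=6, Liam=2, Grace=1, Frank=4, Alice=5, Mona=3, Dave=7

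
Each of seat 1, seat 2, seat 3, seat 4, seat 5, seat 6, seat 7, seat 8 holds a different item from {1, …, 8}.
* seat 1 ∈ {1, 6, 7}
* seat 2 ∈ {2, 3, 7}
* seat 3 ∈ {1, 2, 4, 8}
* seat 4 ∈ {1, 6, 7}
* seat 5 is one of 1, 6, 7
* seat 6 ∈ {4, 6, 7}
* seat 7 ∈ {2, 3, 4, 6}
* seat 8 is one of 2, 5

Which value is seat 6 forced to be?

The 8 variables draw from only 8 values {1, 2, 3, 4, 5, 6, 7, 8}, so each is used; only seat 8 can be 5, hence seat 8 = 5.
Among the 7 still-open variables, 8 fits only seat 3 (and all 7 values in {1, 2, 3, 4, 6, 7, 8} must be used), so seat 3 = 8.
seat 1, seat 4, seat 5 between them cover only {1, 6, 7} — a naked triple. Remove those values from seat 2, seat 6, seat 7.
So seat 6 = 4.

4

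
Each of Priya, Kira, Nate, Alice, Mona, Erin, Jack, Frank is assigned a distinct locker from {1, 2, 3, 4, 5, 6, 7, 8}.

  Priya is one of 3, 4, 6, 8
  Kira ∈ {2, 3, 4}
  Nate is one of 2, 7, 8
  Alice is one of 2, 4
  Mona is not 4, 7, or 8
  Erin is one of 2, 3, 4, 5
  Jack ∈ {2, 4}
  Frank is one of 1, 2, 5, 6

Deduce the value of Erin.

Among the 8 variables, 7 fits only Nate (and all 8 values in {1, 2, 3, 4, 5, 6, 7, 8} must be used), so Nate = 7.
Among the 7 still-open variables, 8 fits only Priya (and all 7 values in {1, 2, 3, 4, 5, 6, 8} must be used), so Priya = 8.
Alice and Jack share exactly the 2 values {2, 4}; by pigeonhole those values go to them, so strike 2, 4 from Kira, Mona, Erin, Frank.
Kira must be 3 (only option left). Remove 3 from Mona, Erin.
So Erin = 5.

5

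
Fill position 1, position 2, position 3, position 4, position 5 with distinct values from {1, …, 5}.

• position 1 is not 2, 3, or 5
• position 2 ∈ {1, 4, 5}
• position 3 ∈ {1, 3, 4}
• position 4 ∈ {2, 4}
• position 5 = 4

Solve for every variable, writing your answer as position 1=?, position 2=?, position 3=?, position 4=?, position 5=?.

position 1=1, position 2=5, position 3=3, position 4=2, position 5=4

position 5's domain is down to {4}, so position 5 = 4. Strike 4 from position 1, position 2, position 3, position 4.
position 1 must be 1 (only option left). Eliminate 1 elsewhere: position 2, position 3.
position 2 has just one choice, so position 2 = 5.
position 3 must be 3 (only option left).
position 4 has just one choice, so position 4 = 2.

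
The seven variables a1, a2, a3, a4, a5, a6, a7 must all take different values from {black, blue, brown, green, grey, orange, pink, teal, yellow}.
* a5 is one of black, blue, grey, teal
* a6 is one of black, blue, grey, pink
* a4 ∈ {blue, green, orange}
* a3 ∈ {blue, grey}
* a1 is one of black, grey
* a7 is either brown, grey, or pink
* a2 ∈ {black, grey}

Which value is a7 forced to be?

a1 and a2 share exactly the 2 values {black, grey}; by pigeonhole those values go to them, so strike black, grey from a3, a5, a6, a7.
That leaves a3 = blue. Eliminate blue elsewhere: a4, a5, a6.
a5's domain is down to {teal}, so a5 = teal.
a6 must be pink (only option left). Remove pink from a7.
So a7 = brown.

brown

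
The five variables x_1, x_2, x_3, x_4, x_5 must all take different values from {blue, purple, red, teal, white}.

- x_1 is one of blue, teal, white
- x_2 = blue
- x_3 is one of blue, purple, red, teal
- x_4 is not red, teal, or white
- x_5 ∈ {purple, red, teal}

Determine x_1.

x_2's domain is down to {blue}, so x_2 = blue. Eliminate blue elsewhere: x_1, x_3, x_4.
x_4 has just one choice, so x_4 = purple. Eliminate purple elsewhere: x_3, x_5.
The 3 still-open variables draw from only 3 values {red, teal, white}, so each is used; only x_1 can be white, hence x_1 = white.

white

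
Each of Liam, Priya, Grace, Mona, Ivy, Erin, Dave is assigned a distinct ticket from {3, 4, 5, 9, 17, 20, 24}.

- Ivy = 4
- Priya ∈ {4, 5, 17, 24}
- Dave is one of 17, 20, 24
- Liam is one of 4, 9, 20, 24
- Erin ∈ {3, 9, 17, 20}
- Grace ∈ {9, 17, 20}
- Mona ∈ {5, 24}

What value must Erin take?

3

Ivy must be 4 (only option left). Strike 4 from Liam, Priya.
The 6 still-open variables draw from only 6 values {3, 5, 9, 17, 20, 24}, so each is used; only Erin can be 3, hence Erin = 3.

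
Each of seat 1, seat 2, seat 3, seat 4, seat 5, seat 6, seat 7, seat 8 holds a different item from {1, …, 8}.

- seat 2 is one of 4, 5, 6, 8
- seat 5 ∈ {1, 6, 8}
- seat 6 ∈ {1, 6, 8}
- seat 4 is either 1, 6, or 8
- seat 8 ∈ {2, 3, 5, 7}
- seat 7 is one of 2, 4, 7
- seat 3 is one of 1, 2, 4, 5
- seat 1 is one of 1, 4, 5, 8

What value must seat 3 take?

2

The 8 variables together cover exactly {1, 2, 3, 4, 5, 6, 7, 8} — 8 values for 8 variables — and 3 appears only in seat 8's list, so seat 8 = 3.
The 7 still-open variables draw from only 7 values {1, 2, 4, 5, 6, 7, 8}, so each is used; only seat 7 can be 7, hence seat 7 = 7.
The 6 still-open variables draw from only 6 values {1, 2, 4, 5, 6, 8}, so each is used; only seat 3 can be 2, hence seat 3 = 2.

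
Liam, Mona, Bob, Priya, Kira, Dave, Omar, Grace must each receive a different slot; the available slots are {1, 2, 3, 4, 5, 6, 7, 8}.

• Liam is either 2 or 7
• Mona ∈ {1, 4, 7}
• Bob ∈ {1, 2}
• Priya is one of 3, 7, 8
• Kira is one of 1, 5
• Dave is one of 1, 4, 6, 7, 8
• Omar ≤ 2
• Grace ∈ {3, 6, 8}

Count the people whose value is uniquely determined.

3

The 8 variables draw from only 8 values {1, 2, 3, 4, 5, 6, 7, 8}, so each is used; only Kira can be 5, hence Kira = 5.
Bob and Omar share exactly the 2 values {1, 2}; by pigeonhole those values go to them, so strike 1, 2 from Liam, Mona, Dave.
That leaves Liam = 7. Strike 7 from Mona, Priya, Dave.
Mona must be 4 (only option left). Eliminate 4 elsewhere: Dave.
Determined: Liam=7, Mona=4, Kira=5. The other people each still have more than one consistent value. That makes 3.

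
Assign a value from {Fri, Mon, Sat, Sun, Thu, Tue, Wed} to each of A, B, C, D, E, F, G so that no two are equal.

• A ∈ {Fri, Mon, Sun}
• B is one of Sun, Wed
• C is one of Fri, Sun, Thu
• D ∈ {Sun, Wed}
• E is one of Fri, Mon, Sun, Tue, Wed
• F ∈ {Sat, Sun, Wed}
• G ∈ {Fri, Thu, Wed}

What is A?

Among the 7 variables, Sat fits only F (and all 7 values in {Fri, Mon, Sat, Sun, Thu, Tue, Wed} must be used), so F = Sat.
The 6 still-open variables together cover exactly {Fri, Mon, Sun, Thu, Tue, Wed} — 6 values for 6 variables — and Tue appears only in E's list, so E = Tue.
The 5 still-open variables draw from only 5 values {Fri, Mon, Sun, Thu, Wed}, so each is used; only A can be Mon, hence A = Mon.

Mon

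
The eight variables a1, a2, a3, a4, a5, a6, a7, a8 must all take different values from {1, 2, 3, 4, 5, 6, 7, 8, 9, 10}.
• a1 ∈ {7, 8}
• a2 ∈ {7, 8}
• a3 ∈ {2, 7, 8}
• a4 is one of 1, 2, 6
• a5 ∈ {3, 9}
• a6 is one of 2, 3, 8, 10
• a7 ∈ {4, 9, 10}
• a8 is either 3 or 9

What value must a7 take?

a1 and a2 share exactly the 2 values {7, 8}; by pigeonhole those values go to them, so strike 7, 8 from a3, a6.
a3 must be 2 (only option left). So a4, a6 can't be 2.
a5 and a8 share exactly the 2 values {3, 9}; by pigeonhole those values go to them, so strike 3, 9 from a6, a7.
a6's domain is down to {10}, so a6 = 10. So a7 can't be 10.
So a7 = 4.

4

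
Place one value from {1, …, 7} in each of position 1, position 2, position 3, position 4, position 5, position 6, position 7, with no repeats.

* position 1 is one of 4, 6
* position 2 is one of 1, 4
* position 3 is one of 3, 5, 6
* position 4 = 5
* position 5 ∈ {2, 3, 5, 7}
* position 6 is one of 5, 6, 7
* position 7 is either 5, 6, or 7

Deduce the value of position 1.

position 4 has just one choice, so position 4 = 5. So position 3, position 5, position 6, position 7 can't be 5.
The 6 still-open variables draw from only 6 values {1, 2, 3, 4, 6, 7}, so each is used; only position 2 can be 1, hence position 2 = 1.
The 5 still-open variables draw from only 5 values {2, 3, 4, 6, 7}, so each is used; only position 5 can be 2, hence position 5 = 2.
The 4 still-open variables together cover exactly {3, 4, 6, 7} — 4 values for 4 variables — and 3 appears only in position 3's list, so position 3 = 3.
Among the 3 still-open variables, 4 fits only position 1 (and all 3 values in {4, 6, 7} must be used), so position 1 = 4.

4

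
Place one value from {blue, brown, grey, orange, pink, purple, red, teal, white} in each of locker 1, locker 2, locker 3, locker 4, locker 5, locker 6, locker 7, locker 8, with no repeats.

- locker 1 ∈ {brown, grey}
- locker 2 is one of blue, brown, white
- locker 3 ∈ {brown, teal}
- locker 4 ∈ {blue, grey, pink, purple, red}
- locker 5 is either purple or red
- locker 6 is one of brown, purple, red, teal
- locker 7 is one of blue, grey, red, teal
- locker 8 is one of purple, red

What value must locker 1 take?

The 8 variables draw from only 8 values {blue, brown, grey, pink, purple, red, teal, white}, so each is used; only locker 4 can be pink, hence locker 4 = pink.
The 7 still-open variables draw from only 7 values {blue, brown, grey, purple, red, teal, white}, so each is used; only locker 2 can be white, hence locker 2 = white.
The 6 still-open variables draw from only 6 values {blue, brown, grey, purple, red, teal}, so each is used; only locker 7 can be blue, hence locker 7 = blue.
Among the 5 still-open variables, grey fits only locker 1 (and all 5 values in {brown, grey, purple, red, teal} must be used), so locker 1 = grey.

grey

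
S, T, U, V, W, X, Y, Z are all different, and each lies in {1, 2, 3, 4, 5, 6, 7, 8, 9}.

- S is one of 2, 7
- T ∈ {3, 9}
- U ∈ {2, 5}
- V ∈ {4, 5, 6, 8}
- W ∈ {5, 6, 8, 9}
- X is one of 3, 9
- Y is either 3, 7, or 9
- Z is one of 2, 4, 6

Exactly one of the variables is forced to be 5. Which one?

U

T and X between them cover only {3, 9} — a naked pair. Remove those values from W, Y.
That leaves Y = 7. So S can't be 7.
S must be 2 (only option left). Strike 2 from U, Z.
So 5 goes to U.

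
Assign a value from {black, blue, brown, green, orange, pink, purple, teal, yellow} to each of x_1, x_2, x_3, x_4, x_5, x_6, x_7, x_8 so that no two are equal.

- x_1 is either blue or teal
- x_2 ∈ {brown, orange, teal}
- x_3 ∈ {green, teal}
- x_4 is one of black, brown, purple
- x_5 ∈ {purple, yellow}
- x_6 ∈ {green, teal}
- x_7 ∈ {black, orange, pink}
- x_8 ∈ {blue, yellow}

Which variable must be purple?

The 2 variables x_3 and x_6 are confined to {green, teal}, which locks those values in; drop them from x_1, x_2.
x_1's domain is down to {blue}, so x_1 = blue. Eliminate blue elsewhere: x_8.
That leaves x_8 = yellow. Remove yellow from x_5.
So purple goes to x_5.

x_5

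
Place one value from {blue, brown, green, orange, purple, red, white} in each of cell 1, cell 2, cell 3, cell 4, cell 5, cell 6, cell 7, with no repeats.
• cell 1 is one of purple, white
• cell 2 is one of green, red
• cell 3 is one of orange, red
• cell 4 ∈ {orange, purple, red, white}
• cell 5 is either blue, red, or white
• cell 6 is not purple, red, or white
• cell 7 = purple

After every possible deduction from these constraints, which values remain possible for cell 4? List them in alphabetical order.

cell 7 must be purple (only option left). Remove purple from cell 1, cell 4.
That leaves cell 1 = white. Remove white from cell 4, cell 5.
The 5 still-open variables draw from only 5 values {blue, brown, green, orange, red}, so each is used; only cell 6 can be brown, hence cell 6 = brown.
The 4 still-open variables together cover exactly {blue, green, orange, red} — 4 values for 4 variables — and blue appears only in cell 5's list, so cell 5 = blue.
The 3 still-open variables together cover exactly {green, orange, red} — 3 values for 3 variables — and green appears only in cell 2's list, so cell 2 = green.
No further eliminations apply; cell 4 can still be any of orange, red.

orange, red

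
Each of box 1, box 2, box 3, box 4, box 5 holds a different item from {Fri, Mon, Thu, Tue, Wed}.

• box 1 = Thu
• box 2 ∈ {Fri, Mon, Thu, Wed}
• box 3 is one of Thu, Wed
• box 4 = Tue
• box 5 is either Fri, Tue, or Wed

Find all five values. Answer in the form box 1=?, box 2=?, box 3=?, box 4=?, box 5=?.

box 1=Thu, box 2=Mon, box 3=Wed, box 4=Tue, box 5=Fri

box 1's domain is down to {Thu}, so box 1 = Thu. So box 2, box 3 can't be Thu.
That leaves box 3 = Wed. So box 2, box 5 can't be Wed.
That leaves box 4 = Tue. Remove Tue from box 5.
box 5's domain is down to {Fri}, so box 5 = Fri. Remove Fri from box 2.
box 2 has just one choice, so box 2 = Mon.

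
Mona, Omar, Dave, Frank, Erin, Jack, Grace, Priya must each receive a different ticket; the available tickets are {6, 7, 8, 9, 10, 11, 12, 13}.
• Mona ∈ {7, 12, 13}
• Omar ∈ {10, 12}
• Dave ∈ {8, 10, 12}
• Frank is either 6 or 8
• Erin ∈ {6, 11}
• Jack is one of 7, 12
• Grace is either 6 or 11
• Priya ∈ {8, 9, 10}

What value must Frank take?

The 8 variables draw from only 8 values {6, 7, 8, 9, 10, 11, 12, 13}, so each is used; only Priya can be 9, hence Priya = 9.
The 7 still-open variables together cover exactly {6, 7, 8, 10, 11, 12, 13} — 7 values for 7 variables — and 13 appears only in Mona's list, so Mona = 13.
The 6 still-open variables draw from only 6 values {6, 7, 8, 10, 11, 12}, so each is used; only Jack can be 7, hence Jack = 7.
The 2 variables Erin and Grace are confined to {6, 11}, which locks those values in; drop them from Frank.
So Frank = 8.

8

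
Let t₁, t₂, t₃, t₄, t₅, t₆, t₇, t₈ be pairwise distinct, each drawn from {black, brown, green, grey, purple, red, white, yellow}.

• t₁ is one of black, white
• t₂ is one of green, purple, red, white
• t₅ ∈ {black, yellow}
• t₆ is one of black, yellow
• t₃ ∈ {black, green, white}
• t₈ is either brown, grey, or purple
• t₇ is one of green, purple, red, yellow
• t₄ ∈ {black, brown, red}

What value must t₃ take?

green

The 8 variables draw from only 8 values {black, brown, green, grey, purple, red, white, yellow}, so each is used; only t₈ can be grey, hence t₈ = grey.
The 7 still-open variables draw from only 7 values {black, brown, green, purple, red, white, yellow}, so each is used; only t₄ can be brown, hence t₄ = brown.
t₅ and t₆ share exactly the 2 values {black, yellow}; by pigeonhole those values go to them, so strike black, yellow from t₁, t₃, t₇.
That leaves t₁ = white. Strike white from t₂, t₃.
So t₃ = green.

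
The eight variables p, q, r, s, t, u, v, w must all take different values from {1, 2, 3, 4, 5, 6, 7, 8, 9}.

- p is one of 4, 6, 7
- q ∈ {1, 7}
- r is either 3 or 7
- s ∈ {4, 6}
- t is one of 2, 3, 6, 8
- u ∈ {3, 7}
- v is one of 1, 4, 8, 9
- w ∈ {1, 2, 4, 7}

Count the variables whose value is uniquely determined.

4

Among the 8 variables, 9 fits only v (and all 8 values in {1, 2, 3, 4, 6, 7, 8, 9} must be used), so v = 9.
Among the 7 still-open variables, 8 fits only t (and all 7 values in {1, 2, 3, 4, 6, 7, 8} must be used), so t = 8.
The 6 still-open variables draw from only 6 values {1, 2, 3, 4, 6, 7}, so each is used; only w can be 2, hence w = 2.
The 5 still-open variables draw from only 5 values {1, 3, 4, 6, 7}, so each is used; only q can be 1, hence q = 1.
r and u share exactly the 2 values {3, 7}; by pigeonhole those values go to them, so strike 3, 7 from p.
Determined: q=1, t=8, v=9, w=2. The other variables each still have more than one consistent value. That makes 4.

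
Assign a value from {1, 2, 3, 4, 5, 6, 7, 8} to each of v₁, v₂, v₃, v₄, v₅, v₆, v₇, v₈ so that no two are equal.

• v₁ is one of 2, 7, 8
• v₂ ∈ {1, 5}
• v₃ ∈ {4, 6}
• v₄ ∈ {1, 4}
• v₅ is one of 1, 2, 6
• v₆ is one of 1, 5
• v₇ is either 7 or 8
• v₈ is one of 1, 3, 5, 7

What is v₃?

The 8 variables together cover exactly {1, 2, 3, 4, 5, 6, 7, 8} — 8 values for 8 variables — and 3 appears only in v₈'s list, so v₈ = 3.
v₂ and v₆ between them cover only {1, 5} — a naked pair. Remove those values from v₄, v₅.
v₄ must be 4 (only option left). Strike 4 from v₃.
So v₃ = 6.

6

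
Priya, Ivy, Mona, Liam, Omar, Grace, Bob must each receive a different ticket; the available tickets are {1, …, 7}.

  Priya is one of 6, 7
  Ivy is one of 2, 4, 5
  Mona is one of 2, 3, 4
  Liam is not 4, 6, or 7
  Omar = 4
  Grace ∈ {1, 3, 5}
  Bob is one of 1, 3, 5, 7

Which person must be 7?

Omar must be 4 (only option left). So Ivy, Mona can't be 4.
Among the 6 still-open variables, 6 fits only Priya (and all 6 values in {1, 2, 3, 5, 6, 7} must be used), so Priya = 6.
The 5 still-open variables together cover exactly {1, 2, 3, 5, 7} — 5 values for 5 variables — and 7 appears only in Bob's list, so Bob = 7.

Bob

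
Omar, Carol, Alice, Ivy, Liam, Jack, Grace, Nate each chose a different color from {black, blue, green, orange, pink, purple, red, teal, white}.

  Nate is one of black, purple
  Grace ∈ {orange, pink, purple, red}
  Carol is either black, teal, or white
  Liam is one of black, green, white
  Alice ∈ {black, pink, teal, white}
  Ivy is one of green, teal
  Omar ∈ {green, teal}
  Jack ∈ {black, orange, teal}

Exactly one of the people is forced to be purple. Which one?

The 8 variables together cover exactly {black, green, orange, pink, purple, red, teal, white} — 8 values for 8 variables — and red appears only in Grace's list, so Grace = red.
Among the 7 still-open variables, orange fits only Jack (and all 7 values in {black, green, orange, pink, purple, teal, white} must be used), so Jack = orange.
Among the 6 still-open variables, pink fits only Alice (and all 6 values in {black, green, pink, purple, teal, white} must be used), so Alice = pink.
Among the 5 still-open variables, purple fits only Nate (and all 5 values in {black, green, purple, teal, white} must be used), so Nate = purple.

Nate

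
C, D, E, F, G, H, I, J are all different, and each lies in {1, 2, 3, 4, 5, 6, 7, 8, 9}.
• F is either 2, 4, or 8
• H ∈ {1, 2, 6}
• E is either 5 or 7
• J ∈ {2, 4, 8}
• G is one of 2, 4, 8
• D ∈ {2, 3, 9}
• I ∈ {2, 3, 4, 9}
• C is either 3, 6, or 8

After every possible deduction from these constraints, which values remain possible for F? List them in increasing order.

2, 4, 8

F, G, J share exactly the 3 values {2, 4, 8}; by pigeonhole those values go to them, so strike 2, 4, 8 from C, D, H, I.
D and I share exactly the 2 values {3, 9}; by pigeonhole those values go to them, so strike 3, 9 from C.
That leaves C = 6. Eliminate 6 elsewhere: H.
H must be 1 (only option left).
No further eliminations apply; F can still be any of 2, 4, 8.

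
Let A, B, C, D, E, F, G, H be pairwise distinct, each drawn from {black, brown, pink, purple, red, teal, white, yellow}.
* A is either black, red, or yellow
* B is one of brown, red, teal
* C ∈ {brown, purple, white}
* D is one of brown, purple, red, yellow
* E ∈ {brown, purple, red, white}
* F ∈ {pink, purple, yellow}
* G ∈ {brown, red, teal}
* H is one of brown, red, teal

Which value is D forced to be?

yellow

The 8 variables draw from only 8 values {black, brown, pink, purple, red, teal, white, yellow}, so each is used; only A can be black, hence A = black.
Among the 7 still-open variables, pink fits only F (and all 7 values in {brown, pink, purple, red, teal, white, yellow} must be used), so F = pink.
The 6 still-open variables together cover exactly {brown, purple, red, teal, white, yellow} — 6 values for 6 variables — and yellow appears only in D's list, so D = yellow.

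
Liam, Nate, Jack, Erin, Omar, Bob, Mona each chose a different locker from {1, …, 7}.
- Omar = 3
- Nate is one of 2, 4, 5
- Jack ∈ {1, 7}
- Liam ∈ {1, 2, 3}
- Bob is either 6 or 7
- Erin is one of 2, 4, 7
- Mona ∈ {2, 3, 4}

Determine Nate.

5

Omar has just one choice, so Omar = 3. Eliminate 3 elsewhere: Liam, Mona.
Among the 6 still-open variables, 5 fits only Nate (and all 6 values in {1, 2, 4, 5, 6, 7} must be used), so Nate = 5.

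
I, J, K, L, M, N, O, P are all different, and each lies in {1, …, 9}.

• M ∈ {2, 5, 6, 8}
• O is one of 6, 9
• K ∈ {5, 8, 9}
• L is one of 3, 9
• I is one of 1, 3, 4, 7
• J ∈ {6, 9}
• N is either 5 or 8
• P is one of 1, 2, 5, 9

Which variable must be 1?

P

The 2 variables J and O are confined to {6, 9}, which locks those values in; drop them from K, L, M, P.
L must be 3 (only option left). Remove 3 from I.
The 2 variables K and N are confined to {5, 8}, which locks those values in; drop them from M, P.
That leaves M = 2. Eliminate 2 elsewhere: P.
So 1 goes to P.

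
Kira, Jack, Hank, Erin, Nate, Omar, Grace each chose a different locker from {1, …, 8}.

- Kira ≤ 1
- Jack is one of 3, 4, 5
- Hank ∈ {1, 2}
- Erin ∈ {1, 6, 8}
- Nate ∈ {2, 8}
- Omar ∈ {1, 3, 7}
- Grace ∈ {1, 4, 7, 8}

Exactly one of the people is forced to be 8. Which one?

Kira's domain is down to {1}, so Kira = 1. Eliminate 1 elsewhere: Hank, Erin, Omar, Grace.
Hank must be 2 (only option left). Strike 2 from Nate.
So 8 goes to Nate.

Nate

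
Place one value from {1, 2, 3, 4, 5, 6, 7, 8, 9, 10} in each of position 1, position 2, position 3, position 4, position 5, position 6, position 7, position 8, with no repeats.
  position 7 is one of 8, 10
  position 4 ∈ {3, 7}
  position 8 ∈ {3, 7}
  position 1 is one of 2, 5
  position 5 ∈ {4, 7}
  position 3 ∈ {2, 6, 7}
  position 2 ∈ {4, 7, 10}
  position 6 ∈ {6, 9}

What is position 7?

8

position 4 and position 8 between them cover only {3, 7} — a naked pair. Remove those values from position 2, position 3, position 5.
position 5 must be 4 (only option left). Strike 4 from position 2.
That leaves position 2 = 10. Eliminate 10 elsewhere: position 7.
So position 7 = 8.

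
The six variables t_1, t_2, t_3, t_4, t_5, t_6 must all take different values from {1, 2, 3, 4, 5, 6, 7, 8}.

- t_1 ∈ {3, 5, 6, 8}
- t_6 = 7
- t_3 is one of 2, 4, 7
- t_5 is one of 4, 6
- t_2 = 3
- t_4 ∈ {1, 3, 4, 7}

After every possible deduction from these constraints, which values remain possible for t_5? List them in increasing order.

4, 6

t_2's domain is down to {3}, so t_2 = 3. Strike 3 from t_1, t_4.
t_6's domain is down to {7}, so t_6 = 7. So t_3, t_4 can't be 7.
No further eliminations apply; t_5 can still be any of 4, 6.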